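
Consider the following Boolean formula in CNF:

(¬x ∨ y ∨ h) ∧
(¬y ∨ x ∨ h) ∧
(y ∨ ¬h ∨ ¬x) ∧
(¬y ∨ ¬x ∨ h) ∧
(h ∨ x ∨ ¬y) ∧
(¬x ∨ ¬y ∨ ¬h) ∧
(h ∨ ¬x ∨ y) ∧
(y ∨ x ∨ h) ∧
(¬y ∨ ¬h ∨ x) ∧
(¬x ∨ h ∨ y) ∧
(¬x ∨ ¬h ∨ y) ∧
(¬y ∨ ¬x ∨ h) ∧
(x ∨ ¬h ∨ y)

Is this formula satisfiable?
No

No, the formula is not satisfiable.

No assignment of truth values to the variables can make all 13 clauses true simultaneously.

The formula is UNSAT (unsatisfiable).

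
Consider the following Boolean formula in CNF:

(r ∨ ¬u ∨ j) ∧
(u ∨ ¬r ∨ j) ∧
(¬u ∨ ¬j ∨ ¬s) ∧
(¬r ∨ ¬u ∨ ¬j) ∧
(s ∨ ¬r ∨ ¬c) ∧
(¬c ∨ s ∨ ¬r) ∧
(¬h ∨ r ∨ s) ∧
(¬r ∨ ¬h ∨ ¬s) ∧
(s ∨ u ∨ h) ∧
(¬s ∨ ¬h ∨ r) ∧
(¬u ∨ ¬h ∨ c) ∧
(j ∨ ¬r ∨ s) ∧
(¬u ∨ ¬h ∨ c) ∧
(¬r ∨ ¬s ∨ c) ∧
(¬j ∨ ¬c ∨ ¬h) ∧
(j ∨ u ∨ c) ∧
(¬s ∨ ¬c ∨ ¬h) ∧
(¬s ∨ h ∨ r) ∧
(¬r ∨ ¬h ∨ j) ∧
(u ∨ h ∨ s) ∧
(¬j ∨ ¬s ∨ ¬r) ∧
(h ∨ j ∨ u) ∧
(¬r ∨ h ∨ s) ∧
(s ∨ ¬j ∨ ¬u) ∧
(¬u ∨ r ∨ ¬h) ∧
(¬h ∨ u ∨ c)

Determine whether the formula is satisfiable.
Yes

Yes, the formula is satisfiable.

One satisfying assignment is: c=True, s=True, r=True, j=False, h=False, u=True

Verification: With this assignment, all 26 clauses evaluate to true.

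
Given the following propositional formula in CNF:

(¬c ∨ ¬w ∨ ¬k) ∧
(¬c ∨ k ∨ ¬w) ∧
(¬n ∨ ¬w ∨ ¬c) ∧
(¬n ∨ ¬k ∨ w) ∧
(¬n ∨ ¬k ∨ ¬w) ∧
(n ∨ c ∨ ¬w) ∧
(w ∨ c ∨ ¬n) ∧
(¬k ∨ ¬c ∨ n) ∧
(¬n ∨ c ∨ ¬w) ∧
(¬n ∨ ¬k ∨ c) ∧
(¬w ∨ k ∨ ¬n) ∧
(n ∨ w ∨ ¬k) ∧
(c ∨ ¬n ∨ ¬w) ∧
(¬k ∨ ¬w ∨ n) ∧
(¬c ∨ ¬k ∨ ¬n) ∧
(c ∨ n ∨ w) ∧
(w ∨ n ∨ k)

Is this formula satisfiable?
Yes

Yes, the formula is satisfiable.

One satisfying assignment is: c=True, k=False, n=True, w=False

Verification: With this assignment, all 17 clauses evaluate to true.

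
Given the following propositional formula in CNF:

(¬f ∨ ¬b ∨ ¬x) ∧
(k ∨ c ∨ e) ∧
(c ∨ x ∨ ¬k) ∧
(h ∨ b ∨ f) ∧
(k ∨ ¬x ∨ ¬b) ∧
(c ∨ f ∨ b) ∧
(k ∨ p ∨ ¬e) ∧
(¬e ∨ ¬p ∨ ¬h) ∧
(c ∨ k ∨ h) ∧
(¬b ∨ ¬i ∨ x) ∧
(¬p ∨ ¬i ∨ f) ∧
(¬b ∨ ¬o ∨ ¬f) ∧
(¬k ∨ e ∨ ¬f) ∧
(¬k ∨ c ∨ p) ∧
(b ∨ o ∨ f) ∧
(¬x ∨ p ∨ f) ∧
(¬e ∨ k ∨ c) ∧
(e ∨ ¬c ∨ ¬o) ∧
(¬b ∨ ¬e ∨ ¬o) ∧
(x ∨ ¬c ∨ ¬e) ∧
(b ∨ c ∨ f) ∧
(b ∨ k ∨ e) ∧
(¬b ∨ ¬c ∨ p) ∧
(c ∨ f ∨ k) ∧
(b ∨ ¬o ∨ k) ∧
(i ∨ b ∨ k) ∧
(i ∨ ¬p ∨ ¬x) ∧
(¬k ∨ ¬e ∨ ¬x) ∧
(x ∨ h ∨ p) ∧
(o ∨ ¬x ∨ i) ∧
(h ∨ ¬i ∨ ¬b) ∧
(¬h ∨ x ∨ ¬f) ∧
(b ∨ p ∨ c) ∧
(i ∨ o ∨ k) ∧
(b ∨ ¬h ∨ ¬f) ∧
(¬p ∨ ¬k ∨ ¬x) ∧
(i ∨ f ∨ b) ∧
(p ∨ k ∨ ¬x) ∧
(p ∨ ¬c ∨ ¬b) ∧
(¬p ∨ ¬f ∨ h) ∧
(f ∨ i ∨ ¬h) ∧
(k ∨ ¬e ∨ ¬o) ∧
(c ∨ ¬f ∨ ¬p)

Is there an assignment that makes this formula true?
Yes

Yes, the formula is satisfiable.

One satisfying assignment is: b=True, f=False, i=False, e=False, c=True, p=True, o=False, x=False, h=False, k=True

Verification: With this assignment, all 43 clauses evaluate to true.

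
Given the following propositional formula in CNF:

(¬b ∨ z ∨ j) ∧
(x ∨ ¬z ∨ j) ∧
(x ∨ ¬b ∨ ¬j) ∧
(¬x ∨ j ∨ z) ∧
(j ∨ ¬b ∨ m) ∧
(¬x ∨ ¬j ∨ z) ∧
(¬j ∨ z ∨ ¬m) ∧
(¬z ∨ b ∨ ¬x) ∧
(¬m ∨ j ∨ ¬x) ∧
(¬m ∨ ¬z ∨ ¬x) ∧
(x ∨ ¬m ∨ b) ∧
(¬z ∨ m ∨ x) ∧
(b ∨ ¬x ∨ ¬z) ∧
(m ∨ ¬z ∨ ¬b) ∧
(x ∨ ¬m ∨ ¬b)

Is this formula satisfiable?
Yes

Yes, the formula is satisfiable.

One satisfying assignment is: j=False, b=False, x=False, m=False, z=False

Verification: With this assignment, all 15 clauses evaluate to true.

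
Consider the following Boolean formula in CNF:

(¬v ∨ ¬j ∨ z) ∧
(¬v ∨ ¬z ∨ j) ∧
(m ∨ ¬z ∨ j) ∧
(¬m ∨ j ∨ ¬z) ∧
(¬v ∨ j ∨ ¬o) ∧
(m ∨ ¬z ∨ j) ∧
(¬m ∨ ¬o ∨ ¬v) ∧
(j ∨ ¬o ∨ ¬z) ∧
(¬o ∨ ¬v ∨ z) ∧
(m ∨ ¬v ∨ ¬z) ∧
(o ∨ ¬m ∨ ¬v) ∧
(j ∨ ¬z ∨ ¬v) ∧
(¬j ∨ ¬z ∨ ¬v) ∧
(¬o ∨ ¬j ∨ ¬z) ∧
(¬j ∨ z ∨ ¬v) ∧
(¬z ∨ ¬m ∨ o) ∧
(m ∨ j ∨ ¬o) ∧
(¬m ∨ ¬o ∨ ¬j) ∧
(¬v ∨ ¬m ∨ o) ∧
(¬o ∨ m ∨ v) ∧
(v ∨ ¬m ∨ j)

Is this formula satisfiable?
Yes

Yes, the formula is satisfiable.

One satisfying assignment is: v=False, j=False, z=False, m=False, o=False

Verification: With this assignment, all 21 clauses evaluate to true.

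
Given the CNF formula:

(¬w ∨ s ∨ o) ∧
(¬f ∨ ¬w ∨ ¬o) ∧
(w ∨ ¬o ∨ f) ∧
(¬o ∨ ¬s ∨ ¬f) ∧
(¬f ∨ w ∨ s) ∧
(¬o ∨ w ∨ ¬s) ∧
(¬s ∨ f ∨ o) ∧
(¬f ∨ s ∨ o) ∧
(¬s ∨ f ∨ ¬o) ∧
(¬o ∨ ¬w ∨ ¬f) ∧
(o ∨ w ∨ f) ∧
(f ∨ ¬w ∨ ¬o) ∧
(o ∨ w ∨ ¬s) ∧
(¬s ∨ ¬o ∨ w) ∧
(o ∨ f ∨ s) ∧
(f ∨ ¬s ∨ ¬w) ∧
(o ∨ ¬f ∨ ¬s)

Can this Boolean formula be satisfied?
No

No, the formula is not satisfiable.

No assignment of truth values to the variables can make all 17 clauses true simultaneously.

The formula is UNSAT (unsatisfiable).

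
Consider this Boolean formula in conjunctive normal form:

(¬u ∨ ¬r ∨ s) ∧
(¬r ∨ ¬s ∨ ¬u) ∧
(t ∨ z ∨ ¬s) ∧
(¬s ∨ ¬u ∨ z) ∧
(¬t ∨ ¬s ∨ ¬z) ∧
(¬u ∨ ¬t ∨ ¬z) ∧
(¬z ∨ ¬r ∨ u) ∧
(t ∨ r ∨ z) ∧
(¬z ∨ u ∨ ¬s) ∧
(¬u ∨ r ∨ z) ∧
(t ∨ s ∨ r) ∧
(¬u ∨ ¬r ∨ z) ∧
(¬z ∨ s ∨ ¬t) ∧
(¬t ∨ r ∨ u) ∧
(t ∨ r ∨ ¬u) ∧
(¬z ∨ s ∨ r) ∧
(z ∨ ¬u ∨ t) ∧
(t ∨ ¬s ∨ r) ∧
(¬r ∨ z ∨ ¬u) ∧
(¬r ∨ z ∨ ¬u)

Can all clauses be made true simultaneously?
Yes

Yes, the formula is satisfiable.

One satisfying assignment is: z=False, t=False, s=False, u=False, r=True

Verification: With this assignment, all 20 clauses evaluate to true.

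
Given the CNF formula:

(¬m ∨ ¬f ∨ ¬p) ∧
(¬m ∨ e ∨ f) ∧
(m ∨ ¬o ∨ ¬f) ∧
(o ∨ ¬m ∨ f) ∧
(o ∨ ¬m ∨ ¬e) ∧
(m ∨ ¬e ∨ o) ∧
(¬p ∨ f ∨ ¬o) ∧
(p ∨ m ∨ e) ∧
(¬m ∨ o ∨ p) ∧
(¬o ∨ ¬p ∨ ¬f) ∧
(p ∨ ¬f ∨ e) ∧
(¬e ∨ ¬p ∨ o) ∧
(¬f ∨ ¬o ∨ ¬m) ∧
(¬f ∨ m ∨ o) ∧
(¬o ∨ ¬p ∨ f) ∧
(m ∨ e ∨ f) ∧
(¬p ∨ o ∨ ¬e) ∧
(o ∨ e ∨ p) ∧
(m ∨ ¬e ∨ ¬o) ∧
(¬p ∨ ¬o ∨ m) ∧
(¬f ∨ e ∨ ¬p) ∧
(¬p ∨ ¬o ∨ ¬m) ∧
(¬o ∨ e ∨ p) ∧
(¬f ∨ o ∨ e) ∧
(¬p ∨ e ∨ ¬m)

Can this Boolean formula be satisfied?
Yes

Yes, the formula is satisfiable.

One satisfying assignment is: m=True, p=False, f=False, e=True, o=True

Verification: With this assignment, all 25 clauses evaluate to true.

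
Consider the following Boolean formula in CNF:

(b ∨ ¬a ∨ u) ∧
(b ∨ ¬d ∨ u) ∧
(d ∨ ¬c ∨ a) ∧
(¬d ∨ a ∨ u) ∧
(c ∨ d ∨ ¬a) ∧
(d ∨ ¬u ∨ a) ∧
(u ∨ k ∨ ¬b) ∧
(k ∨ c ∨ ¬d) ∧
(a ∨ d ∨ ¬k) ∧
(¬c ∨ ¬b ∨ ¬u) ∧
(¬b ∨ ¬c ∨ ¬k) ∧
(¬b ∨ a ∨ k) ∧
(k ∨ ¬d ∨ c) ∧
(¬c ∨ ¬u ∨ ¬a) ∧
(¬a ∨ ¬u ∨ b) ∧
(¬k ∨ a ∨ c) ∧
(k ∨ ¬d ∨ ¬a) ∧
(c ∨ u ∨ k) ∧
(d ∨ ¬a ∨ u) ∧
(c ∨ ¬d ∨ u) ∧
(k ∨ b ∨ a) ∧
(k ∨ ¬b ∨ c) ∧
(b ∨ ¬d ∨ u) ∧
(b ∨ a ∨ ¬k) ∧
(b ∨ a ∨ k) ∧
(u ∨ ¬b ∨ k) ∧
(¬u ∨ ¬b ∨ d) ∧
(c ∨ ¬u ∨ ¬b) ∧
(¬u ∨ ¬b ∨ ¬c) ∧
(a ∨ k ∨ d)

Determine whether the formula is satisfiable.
No

No, the formula is not satisfiable.

No assignment of truth values to the variables can make all 30 clauses true simultaneously.

The formula is UNSAT (unsatisfiable).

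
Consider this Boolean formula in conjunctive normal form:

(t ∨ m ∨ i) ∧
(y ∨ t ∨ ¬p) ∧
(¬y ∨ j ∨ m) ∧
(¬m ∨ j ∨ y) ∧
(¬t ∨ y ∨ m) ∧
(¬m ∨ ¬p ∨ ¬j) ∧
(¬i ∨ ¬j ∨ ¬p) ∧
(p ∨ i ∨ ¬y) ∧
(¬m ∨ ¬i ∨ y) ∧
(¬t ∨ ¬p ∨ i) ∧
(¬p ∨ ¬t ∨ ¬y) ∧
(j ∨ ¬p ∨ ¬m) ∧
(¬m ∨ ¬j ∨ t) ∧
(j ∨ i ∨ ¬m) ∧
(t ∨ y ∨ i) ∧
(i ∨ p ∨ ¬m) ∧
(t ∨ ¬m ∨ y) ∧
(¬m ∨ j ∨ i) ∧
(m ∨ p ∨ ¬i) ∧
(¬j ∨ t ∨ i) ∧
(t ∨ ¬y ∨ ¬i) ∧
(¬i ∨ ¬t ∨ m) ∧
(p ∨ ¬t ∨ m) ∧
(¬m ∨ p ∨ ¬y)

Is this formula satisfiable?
No

No, the formula is not satisfiable.

No assignment of truth values to the variables can make all 24 clauses true simultaneously.

The formula is UNSAT (unsatisfiable).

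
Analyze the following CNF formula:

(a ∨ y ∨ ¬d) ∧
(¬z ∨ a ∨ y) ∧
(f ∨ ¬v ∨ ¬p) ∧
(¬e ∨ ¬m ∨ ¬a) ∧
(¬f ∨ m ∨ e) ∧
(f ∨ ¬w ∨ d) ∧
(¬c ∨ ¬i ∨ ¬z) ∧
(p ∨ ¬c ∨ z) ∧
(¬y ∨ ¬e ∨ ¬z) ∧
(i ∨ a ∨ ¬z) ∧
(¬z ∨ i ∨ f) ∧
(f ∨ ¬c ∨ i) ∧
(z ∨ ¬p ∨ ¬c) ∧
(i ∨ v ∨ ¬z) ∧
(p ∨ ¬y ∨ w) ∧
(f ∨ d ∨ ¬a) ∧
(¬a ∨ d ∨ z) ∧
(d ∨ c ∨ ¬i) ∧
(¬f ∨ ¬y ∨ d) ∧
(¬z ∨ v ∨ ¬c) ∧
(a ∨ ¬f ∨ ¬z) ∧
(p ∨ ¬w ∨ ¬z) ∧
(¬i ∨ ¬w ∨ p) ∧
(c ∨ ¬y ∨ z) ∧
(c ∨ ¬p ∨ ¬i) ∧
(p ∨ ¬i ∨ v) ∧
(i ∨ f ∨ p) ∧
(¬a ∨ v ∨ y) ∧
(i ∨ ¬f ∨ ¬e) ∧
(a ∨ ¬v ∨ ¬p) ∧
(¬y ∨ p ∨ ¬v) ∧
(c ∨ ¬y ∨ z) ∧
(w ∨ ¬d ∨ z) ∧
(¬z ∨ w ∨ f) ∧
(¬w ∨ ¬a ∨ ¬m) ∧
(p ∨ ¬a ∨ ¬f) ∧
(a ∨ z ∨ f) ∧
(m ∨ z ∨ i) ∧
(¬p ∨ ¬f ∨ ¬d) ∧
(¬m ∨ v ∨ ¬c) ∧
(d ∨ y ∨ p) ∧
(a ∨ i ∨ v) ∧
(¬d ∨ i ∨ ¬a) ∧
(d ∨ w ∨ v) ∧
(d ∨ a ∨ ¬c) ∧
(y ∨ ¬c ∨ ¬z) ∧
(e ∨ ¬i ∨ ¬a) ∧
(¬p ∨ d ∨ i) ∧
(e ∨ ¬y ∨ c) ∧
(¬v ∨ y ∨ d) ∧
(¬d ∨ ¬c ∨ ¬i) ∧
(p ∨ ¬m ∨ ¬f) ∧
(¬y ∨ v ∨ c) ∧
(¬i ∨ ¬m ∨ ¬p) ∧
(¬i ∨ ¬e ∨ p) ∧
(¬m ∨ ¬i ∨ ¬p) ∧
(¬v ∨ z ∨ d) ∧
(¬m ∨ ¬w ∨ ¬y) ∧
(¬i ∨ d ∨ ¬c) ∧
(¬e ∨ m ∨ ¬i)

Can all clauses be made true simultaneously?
No

No, the formula is not satisfiable.

No assignment of truth values to the variables can make all 60 clauses true simultaneously.

The formula is UNSAT (unsatisfiable).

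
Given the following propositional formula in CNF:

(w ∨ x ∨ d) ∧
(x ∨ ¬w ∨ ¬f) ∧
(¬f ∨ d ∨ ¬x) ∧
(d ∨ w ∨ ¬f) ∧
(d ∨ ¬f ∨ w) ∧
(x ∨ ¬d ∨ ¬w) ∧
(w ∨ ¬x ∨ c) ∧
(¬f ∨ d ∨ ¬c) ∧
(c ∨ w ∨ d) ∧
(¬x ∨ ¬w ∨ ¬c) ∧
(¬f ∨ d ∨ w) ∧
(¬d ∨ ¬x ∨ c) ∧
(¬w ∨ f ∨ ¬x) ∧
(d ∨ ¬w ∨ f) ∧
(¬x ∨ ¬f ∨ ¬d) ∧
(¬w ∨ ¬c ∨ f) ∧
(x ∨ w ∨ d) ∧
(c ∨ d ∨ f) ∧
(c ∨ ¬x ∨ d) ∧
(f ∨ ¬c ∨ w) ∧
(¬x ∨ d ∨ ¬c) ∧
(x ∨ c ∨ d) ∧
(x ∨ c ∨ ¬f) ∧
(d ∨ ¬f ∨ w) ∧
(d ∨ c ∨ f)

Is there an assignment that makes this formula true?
Yes

Yes, the formula is satisfiable.

One satisfying assignment is: w=False, d=True, x=False, c=False, f=False

Verification: With this assignment, all 25 clauses evaluate to true.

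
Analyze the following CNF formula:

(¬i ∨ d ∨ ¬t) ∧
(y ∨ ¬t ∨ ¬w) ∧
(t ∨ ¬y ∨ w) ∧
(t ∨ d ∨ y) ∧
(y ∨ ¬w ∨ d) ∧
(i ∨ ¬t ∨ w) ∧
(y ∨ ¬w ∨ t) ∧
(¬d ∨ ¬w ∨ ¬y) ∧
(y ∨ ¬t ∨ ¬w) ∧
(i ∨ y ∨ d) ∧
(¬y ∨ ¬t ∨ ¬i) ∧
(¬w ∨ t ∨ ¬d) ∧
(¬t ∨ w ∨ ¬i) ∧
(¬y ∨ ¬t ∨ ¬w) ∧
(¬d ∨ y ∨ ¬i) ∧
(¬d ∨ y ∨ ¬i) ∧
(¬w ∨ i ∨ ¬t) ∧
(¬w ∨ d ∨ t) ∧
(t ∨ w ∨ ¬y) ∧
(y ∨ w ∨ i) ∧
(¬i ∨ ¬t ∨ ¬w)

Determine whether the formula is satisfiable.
No

No, the formula is not satisfiable.

No assignment of truth values to the variables can make all 21 clauses true simultaneously.

The formula is UNSAT (unsatisfiable).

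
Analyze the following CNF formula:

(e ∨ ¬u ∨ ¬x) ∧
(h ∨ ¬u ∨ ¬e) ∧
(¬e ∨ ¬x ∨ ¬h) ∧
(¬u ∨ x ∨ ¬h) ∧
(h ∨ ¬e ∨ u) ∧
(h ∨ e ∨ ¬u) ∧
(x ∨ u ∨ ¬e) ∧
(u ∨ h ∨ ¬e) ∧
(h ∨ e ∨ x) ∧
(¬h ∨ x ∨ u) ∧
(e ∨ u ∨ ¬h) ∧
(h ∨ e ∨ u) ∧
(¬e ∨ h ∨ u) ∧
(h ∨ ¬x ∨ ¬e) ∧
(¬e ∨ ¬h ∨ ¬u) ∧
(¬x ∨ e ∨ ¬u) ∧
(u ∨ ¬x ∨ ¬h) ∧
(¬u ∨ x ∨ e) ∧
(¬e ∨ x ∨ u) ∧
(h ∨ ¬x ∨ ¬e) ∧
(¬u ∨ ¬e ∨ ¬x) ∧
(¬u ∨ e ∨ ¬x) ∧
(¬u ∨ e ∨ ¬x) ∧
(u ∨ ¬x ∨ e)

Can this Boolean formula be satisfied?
No

No, the formula is not satisfiable.

No assignment of truth values to the variables can make all 24 clauses true simultaneously.

The formula is UNSAT (unsatisfiable).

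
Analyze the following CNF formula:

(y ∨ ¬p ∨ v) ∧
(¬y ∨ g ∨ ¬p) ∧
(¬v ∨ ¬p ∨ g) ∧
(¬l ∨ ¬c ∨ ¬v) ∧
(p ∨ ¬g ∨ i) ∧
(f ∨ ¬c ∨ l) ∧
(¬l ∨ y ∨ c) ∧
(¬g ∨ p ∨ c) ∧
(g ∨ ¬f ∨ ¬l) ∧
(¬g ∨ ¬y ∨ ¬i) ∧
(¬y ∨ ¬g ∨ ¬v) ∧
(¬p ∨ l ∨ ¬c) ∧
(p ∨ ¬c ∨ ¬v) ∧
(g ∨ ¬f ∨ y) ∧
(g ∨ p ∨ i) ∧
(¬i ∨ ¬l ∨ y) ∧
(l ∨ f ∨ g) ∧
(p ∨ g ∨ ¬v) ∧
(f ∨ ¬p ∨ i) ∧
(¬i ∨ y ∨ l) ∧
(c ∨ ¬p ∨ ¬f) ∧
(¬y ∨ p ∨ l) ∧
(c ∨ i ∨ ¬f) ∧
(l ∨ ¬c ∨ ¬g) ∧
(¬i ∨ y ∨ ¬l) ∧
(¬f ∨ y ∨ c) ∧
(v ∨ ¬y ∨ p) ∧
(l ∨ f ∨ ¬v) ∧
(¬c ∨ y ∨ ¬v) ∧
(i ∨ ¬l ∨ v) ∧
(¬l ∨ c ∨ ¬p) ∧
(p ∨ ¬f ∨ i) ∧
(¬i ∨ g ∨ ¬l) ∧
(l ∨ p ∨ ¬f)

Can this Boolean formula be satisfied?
No

No, the formula is not satisfiable.

No assignment of truth values to the variables can make all 34 clauses true simultaneously.

The formula is UNSAT (unsatisfiable).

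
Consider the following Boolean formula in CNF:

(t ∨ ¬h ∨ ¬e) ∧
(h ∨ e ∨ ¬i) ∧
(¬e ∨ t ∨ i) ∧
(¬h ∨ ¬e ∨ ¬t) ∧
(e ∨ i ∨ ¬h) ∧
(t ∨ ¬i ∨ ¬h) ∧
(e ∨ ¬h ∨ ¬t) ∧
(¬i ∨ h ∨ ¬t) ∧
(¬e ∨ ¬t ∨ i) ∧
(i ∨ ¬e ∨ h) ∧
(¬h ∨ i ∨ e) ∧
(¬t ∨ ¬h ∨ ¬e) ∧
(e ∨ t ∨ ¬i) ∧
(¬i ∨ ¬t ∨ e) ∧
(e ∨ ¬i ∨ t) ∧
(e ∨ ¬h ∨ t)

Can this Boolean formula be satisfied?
Yes

Yes, the formula is satisfiable.

One satisfying assignment is: e=False, h=False, t=False, i=False

Verification: With this assignment, all 16 clauses evaluate to true.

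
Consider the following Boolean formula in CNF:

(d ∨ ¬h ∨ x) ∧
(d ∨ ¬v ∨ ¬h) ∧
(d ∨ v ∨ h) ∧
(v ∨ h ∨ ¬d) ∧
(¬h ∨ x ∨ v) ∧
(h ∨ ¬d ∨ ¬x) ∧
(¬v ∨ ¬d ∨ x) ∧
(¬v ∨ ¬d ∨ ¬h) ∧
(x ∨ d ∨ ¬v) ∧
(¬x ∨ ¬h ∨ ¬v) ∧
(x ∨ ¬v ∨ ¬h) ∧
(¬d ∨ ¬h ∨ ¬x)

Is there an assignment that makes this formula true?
Yes

Yes, the formula is satisfiable.

One satisfying assignment is: d=False, x=True, v=False, h=True

Verification: With this assignment, all 12 clauses evaluate to true.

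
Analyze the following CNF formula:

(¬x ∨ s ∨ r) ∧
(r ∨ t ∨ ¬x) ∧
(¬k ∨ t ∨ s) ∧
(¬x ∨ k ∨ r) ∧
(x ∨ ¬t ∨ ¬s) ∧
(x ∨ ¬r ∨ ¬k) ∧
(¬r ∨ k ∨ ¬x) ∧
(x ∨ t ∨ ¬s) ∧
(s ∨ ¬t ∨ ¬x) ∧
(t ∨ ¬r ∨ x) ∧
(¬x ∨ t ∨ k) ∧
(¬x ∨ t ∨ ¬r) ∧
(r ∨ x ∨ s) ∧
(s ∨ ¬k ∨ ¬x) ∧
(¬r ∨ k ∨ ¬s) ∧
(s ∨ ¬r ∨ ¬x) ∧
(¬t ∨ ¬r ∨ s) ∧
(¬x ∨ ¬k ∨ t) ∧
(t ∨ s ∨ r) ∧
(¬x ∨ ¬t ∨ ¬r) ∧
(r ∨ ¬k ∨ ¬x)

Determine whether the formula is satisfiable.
No

No, the formula is not satisfiable.

No assignment of truth values to the variables can make all 21 clauses true simultaneously.

The formula is UNSAT (unsatisfiable).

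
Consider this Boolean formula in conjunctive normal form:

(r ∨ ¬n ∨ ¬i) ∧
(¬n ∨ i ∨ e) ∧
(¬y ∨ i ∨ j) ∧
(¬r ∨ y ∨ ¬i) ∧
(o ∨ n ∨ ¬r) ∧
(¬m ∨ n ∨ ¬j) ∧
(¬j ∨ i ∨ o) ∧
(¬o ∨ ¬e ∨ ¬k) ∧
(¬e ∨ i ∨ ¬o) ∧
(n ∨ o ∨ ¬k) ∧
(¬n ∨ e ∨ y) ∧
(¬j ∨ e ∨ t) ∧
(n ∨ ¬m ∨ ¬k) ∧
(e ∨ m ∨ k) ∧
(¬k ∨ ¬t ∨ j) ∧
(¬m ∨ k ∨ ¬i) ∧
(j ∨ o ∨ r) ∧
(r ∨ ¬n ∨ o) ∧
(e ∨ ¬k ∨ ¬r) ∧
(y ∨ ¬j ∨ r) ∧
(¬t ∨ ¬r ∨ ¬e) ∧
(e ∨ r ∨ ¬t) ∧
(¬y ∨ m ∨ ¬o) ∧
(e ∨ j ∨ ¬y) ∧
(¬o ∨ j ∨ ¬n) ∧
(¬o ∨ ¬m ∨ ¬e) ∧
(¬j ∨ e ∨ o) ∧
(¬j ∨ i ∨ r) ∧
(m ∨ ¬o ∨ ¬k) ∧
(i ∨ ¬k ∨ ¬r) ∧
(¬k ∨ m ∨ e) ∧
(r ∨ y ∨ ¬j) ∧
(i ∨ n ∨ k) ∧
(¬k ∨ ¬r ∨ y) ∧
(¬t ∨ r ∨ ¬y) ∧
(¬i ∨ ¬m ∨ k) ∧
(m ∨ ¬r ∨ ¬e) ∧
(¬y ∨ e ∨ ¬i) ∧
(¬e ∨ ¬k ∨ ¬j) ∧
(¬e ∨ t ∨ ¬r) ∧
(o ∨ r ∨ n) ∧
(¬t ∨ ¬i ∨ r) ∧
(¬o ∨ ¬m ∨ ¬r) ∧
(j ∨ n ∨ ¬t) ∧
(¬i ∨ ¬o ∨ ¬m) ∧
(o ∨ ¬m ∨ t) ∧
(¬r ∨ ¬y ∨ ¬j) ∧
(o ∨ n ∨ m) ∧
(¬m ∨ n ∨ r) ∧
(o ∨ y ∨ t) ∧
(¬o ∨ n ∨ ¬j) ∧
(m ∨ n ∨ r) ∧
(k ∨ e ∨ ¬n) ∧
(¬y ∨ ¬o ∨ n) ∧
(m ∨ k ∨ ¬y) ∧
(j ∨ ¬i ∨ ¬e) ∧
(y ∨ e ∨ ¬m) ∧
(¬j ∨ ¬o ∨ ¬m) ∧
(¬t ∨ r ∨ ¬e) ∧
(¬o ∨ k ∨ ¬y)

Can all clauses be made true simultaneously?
No

No, the formula is not satisfiable.

No assignment of truth values to the variables can make all 60 clauses true simultaneously.

The formula is UNSAT (unsatisfiable).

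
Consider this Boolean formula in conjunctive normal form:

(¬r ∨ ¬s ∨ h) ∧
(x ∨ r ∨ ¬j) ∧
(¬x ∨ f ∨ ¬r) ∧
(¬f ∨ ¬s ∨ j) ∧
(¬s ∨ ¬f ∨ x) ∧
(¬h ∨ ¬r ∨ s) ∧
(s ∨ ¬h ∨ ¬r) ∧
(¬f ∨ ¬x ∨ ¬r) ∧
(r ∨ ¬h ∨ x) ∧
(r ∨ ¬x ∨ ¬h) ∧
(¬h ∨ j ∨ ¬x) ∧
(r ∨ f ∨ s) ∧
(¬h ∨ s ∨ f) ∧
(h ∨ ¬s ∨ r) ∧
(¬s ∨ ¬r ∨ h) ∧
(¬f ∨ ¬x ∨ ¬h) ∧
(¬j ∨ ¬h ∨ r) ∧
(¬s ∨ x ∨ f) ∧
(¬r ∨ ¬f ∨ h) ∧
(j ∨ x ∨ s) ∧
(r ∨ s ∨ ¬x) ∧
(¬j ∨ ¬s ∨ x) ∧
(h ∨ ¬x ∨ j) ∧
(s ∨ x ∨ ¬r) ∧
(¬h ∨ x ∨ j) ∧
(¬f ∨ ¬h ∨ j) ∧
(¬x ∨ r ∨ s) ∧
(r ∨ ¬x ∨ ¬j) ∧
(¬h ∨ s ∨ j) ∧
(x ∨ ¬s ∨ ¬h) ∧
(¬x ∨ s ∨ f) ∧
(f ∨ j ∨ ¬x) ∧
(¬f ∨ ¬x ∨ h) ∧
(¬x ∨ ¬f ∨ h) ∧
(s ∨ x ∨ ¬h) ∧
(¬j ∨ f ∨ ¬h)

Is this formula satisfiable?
No

No, the formula is not satisfiable.

No assignment of truth values to the variables can make all 36 clauses true simultaneously.

The formula is UNSAT (unsatisfiable).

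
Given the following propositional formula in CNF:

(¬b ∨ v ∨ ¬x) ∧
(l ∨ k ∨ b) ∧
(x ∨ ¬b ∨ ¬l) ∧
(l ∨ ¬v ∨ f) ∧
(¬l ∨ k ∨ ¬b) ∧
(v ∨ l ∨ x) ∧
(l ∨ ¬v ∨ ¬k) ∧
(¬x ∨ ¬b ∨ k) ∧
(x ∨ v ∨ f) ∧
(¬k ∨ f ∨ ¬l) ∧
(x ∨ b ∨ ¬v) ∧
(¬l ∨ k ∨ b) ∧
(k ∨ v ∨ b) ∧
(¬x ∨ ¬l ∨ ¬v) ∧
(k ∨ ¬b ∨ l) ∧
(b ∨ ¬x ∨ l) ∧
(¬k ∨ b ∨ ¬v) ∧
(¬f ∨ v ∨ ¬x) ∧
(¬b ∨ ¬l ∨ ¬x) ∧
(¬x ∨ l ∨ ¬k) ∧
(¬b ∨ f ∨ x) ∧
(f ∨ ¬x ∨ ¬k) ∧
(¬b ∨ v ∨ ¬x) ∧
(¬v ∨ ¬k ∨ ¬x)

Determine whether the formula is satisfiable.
Yes

Yes, the formula is satisfiable.

One satisfying assignment is: k=True, f=True, b=False, x=False, v=False, l=True

Verification: With this assignment, all 24 clauses evaluate to true.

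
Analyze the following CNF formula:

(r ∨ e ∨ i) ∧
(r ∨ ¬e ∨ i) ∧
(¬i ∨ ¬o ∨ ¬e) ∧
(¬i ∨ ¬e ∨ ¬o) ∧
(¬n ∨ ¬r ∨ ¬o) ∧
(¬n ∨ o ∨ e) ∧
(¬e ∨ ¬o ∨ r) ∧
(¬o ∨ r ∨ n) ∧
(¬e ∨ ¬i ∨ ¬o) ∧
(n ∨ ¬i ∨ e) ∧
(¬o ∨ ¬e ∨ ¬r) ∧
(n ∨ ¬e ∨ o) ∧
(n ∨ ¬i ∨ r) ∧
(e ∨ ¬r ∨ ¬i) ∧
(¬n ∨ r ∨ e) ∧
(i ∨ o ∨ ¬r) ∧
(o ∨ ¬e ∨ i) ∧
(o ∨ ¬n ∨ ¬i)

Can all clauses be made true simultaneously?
Yes

Yes, the formula is satisfiable.

One satisfying assignment is: e=False, n=False, o=True, r=True, i=False

Verification: With this assignment, all 18 clauses evaluate to true.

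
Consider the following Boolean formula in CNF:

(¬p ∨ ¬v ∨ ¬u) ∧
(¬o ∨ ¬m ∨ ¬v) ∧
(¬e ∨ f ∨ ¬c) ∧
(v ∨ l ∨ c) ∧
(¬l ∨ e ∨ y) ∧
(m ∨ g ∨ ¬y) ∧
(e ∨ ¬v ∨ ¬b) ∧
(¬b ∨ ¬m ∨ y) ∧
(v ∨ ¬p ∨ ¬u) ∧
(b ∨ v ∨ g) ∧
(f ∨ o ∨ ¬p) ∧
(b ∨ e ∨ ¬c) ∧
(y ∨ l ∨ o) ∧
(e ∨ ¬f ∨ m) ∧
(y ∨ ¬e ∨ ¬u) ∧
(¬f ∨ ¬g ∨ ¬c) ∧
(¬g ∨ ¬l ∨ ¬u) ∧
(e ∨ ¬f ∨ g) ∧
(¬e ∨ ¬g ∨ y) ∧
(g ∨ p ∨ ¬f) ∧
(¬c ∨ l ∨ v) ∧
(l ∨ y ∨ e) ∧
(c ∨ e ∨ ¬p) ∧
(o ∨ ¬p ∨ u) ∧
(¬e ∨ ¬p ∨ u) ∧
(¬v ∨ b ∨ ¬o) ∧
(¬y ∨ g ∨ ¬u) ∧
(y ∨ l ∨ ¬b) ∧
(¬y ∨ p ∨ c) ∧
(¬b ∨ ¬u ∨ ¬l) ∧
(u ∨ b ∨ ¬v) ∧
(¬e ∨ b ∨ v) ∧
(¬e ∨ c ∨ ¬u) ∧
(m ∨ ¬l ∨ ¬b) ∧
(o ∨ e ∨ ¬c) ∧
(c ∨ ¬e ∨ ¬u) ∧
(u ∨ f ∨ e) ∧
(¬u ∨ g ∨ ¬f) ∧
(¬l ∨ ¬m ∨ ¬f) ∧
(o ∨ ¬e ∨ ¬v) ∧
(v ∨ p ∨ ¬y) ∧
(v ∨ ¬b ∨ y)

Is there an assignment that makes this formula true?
No

No, the formula is not satisfiable.

No assignment of truth values to the variables can make all 42 clauses true simultaneously.

The formula is UNSAT (unsatisfiable).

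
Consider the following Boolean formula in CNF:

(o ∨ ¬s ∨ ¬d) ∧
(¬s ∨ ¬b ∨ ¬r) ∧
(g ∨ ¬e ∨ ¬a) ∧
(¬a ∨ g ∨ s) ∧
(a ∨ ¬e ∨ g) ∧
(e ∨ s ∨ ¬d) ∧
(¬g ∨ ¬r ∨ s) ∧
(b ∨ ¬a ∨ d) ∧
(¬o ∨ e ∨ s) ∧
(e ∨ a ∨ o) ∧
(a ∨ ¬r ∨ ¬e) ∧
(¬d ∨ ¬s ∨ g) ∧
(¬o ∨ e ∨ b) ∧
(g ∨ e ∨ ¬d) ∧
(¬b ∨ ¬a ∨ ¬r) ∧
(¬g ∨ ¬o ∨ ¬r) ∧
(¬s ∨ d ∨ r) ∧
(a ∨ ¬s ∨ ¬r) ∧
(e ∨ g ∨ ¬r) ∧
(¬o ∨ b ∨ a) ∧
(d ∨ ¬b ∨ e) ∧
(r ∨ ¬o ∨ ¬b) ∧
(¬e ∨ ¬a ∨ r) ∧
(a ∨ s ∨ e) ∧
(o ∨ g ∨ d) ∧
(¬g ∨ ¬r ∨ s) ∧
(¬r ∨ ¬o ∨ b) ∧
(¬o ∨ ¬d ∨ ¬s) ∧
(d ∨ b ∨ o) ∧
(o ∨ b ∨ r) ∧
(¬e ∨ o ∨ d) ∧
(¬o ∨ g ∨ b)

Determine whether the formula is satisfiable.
Yes

Yes, the formula is satisfiable.

One satisfying assignment is: d=True, o=False, g=True, e=True, r=False, a=False, s=False, b=True

Verification: With this assignment, all 32 clauses evaluate to true.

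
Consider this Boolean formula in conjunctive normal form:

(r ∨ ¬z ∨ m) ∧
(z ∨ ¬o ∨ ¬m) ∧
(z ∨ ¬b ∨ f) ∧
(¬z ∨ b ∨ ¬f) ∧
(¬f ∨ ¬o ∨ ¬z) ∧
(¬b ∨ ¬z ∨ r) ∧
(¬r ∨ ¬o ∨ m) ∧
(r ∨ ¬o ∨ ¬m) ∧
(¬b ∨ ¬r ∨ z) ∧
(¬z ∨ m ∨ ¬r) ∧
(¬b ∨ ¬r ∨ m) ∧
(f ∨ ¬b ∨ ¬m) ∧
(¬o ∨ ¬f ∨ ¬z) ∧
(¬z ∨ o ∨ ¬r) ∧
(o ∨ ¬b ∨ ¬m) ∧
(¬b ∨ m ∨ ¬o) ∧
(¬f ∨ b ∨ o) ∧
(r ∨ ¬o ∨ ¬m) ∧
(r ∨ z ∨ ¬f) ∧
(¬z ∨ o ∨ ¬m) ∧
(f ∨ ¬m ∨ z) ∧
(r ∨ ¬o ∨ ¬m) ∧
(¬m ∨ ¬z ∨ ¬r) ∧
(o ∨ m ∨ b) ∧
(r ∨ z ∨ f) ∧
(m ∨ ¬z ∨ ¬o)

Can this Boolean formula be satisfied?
No

No, the formula is not satisfiable.

No assignment of truth values to the variables can make all 26 clauses true simultaneously.

The formula is UNSAT (unsatisfiable).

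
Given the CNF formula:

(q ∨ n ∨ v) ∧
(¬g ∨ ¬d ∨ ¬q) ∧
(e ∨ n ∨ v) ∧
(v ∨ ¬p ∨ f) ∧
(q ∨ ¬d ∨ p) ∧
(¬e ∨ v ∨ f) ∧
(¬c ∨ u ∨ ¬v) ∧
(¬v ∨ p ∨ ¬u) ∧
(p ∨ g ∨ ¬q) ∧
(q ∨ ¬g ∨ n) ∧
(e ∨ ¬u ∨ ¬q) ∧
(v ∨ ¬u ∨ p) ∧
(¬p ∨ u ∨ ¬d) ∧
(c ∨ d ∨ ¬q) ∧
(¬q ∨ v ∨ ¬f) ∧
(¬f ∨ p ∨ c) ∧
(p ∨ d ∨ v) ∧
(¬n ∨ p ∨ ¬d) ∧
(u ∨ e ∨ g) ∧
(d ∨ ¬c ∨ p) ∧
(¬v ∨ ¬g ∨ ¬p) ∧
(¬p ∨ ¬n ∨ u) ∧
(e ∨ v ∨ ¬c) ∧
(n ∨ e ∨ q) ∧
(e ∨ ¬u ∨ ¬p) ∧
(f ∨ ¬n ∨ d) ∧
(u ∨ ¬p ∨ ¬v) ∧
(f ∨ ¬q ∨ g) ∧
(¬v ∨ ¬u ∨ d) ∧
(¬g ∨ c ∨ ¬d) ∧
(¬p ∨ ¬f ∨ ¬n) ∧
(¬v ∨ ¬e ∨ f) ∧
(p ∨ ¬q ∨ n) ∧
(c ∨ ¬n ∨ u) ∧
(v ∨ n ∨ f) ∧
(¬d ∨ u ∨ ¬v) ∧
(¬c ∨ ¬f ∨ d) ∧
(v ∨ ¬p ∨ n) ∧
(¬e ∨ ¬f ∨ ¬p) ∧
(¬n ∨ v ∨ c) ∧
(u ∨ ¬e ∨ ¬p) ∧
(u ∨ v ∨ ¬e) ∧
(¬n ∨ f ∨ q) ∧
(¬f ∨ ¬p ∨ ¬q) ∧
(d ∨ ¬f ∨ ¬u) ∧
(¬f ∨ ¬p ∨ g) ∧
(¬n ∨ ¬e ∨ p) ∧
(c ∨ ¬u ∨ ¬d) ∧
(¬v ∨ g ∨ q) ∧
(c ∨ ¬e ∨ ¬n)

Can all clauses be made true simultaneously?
No

No, the formula is not satisfiable.

No assignment of truth values to the variables can make all 50 clauses true simultaneously.

The formula is UNSAT (unsatisfiable).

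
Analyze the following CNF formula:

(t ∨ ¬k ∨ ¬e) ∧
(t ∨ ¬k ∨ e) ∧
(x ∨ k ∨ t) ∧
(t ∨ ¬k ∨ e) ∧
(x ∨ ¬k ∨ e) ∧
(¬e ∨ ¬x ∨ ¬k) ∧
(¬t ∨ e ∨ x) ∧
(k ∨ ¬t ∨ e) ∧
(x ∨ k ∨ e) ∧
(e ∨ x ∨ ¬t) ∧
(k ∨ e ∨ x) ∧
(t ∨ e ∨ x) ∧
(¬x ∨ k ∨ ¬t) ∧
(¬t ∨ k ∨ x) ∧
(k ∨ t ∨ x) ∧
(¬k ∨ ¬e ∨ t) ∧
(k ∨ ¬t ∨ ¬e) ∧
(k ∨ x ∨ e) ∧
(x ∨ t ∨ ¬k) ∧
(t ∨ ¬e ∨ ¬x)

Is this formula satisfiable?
Yes

Yes, the formula is satisfiable.

One satisfying assignment is: e=True, k=True, x=False, t=True

Verification: With this assignment, all 20 clauses evaluate to true.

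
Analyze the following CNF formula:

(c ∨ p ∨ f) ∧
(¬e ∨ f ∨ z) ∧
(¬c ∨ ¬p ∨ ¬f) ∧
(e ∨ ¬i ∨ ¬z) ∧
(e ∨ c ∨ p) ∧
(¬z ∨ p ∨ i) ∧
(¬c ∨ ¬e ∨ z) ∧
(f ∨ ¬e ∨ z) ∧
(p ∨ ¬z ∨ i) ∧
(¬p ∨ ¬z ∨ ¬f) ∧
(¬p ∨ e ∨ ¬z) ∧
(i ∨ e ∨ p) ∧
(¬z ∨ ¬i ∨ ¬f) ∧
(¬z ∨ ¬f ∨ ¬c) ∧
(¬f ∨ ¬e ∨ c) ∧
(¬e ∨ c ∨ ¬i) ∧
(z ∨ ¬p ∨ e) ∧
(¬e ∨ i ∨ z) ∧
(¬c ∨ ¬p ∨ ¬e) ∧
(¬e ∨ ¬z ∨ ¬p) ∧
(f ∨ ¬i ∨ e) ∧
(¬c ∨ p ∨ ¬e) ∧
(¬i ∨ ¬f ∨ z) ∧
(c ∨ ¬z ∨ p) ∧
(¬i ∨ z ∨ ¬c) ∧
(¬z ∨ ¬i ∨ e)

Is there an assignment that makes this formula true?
No

No, the formula is not satisfiable.

No assignment of truth values to the variables can make all 26 clauses true simultaneously.

The formula is UNSAT (unsatisfiable).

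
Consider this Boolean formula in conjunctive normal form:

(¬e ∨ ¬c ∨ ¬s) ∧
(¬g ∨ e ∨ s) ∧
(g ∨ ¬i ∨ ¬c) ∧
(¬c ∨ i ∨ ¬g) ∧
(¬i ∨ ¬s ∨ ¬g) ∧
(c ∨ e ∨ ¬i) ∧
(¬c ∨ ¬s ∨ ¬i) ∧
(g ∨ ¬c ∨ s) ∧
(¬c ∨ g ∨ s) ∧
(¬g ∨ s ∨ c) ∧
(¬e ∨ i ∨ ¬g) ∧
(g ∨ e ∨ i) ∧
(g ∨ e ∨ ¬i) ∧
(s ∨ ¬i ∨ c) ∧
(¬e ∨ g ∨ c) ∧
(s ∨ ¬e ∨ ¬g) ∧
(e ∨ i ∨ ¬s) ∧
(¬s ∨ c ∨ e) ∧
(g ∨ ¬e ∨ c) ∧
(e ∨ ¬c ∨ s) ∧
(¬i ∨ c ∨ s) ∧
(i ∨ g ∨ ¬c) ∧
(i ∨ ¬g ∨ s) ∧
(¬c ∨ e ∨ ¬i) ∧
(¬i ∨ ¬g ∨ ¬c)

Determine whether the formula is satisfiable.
No

No, the formula is not satisfiable.

No assignment of truth values to the variables can make all 25 clauses true simultaneously.

The formula is UNSAT (unsatisfiable).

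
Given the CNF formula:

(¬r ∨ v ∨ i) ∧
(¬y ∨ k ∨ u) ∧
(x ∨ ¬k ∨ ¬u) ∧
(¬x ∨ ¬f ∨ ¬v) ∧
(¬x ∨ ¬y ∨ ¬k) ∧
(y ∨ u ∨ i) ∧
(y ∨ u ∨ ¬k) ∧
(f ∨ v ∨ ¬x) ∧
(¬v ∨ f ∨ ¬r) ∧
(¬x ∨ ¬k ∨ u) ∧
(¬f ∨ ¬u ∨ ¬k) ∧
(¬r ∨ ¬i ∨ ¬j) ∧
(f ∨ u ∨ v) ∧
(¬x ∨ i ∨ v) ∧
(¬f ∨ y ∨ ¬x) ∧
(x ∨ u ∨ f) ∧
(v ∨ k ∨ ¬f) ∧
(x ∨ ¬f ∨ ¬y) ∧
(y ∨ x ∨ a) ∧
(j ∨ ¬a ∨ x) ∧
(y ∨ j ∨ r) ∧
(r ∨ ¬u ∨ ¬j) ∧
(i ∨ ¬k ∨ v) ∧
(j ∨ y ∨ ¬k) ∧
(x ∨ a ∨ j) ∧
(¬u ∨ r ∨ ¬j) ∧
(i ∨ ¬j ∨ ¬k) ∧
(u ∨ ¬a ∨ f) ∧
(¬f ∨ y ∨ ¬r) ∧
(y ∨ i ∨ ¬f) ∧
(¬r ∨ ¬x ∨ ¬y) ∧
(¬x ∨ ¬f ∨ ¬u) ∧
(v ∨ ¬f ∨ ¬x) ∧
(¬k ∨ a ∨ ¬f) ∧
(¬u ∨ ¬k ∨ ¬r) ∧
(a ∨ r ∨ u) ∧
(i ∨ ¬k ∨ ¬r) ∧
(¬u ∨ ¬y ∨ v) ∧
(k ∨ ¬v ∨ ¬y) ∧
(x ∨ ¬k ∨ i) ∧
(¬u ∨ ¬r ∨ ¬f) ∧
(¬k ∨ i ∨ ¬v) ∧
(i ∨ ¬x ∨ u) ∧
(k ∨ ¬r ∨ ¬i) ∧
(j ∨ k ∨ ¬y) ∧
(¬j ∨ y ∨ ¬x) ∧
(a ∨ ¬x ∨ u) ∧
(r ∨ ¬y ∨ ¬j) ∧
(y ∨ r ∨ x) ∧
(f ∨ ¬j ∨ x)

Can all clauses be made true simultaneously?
No

No, the formula is not satisfiable.

No assignment of truth values to the variables can make all 50 clauses true simultaneously.

The formula is UNSAT (unsatisfiable).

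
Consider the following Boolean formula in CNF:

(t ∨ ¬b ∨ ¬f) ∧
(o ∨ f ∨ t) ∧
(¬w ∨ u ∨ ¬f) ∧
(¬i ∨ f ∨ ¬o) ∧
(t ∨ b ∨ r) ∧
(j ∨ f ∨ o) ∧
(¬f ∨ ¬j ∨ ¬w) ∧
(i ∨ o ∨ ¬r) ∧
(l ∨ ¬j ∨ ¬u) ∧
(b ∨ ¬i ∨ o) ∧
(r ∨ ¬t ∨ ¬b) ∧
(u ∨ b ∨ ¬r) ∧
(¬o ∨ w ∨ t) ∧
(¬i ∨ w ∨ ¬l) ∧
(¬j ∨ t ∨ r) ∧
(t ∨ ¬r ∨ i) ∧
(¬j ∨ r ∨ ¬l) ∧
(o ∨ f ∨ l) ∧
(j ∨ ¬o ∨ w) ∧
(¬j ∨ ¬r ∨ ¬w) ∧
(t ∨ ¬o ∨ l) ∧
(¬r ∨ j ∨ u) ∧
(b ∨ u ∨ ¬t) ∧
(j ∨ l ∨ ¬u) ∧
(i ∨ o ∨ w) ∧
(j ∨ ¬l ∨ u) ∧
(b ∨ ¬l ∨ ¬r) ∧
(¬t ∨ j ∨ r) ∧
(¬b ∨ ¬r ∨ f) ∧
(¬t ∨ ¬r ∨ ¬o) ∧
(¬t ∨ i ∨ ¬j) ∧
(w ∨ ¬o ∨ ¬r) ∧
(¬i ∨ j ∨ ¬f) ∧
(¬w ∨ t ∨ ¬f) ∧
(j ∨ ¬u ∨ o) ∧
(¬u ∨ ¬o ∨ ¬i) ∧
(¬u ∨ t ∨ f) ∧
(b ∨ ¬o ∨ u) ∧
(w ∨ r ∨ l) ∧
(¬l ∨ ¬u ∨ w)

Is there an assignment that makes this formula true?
Yes

Yes, the formula is satisfiable.

One satisfying assignment is: b=True, f=True, j=True, o=False, l=False, u=False, t=True, r=True, i=True, w=False

Verification: With this assignment, all 40 clauses evaluate to true.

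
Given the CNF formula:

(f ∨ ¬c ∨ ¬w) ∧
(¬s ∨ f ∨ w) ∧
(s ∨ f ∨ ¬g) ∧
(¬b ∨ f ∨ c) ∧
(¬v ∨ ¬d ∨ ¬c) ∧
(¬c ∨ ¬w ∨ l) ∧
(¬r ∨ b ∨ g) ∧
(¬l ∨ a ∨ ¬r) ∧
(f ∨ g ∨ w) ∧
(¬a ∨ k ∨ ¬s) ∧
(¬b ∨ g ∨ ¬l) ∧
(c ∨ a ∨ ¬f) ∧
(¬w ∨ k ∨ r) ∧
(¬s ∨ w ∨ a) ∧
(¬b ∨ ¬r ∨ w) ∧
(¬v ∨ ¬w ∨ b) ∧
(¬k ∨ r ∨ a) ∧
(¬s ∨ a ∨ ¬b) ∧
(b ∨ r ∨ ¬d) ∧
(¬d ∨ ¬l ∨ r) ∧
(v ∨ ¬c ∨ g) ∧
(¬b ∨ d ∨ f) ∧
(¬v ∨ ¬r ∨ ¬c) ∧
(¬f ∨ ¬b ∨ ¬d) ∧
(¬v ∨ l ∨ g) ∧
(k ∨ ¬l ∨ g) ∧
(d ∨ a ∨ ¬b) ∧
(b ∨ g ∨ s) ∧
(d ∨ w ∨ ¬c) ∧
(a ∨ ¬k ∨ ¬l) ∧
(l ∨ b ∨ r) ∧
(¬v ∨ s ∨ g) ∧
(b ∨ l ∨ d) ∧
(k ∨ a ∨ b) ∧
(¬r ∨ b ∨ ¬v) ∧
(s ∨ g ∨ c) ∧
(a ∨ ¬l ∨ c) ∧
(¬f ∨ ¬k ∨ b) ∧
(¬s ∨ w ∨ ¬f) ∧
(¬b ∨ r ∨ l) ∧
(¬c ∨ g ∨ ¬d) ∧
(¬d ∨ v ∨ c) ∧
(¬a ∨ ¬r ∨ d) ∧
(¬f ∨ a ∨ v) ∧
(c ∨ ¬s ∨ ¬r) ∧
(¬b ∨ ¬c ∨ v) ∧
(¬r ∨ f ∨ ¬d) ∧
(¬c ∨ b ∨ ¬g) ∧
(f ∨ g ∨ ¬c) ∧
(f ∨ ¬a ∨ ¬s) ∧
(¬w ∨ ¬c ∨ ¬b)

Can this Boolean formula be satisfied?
Yes

Yes, the formula is satisfiable.

One satisfying assignment is: w=False, v=False, s=False, a=True, g=True, r=False, b=False, l=True, f=True, d=False, c=False, k=False

Verification: With this assignment, all 51 clauses evaluate to true.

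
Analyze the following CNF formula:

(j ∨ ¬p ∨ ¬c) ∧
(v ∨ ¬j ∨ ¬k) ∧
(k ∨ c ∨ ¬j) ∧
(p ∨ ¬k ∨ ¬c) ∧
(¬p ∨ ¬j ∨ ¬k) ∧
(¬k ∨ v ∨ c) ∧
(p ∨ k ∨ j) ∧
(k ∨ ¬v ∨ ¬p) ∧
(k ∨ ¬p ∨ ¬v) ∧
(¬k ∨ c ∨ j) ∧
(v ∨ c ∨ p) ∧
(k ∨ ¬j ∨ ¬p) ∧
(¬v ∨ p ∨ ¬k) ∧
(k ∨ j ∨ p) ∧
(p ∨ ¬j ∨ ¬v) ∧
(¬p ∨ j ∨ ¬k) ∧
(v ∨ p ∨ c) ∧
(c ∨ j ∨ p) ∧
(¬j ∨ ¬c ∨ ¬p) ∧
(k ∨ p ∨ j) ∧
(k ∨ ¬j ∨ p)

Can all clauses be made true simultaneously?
Yes

Yes, the formula is satisfiable.

One satisfying assignment is: c=False, v=False, p=True, k=False, j=False

Verification: With this assignment, all 21 clauses evaluate to true.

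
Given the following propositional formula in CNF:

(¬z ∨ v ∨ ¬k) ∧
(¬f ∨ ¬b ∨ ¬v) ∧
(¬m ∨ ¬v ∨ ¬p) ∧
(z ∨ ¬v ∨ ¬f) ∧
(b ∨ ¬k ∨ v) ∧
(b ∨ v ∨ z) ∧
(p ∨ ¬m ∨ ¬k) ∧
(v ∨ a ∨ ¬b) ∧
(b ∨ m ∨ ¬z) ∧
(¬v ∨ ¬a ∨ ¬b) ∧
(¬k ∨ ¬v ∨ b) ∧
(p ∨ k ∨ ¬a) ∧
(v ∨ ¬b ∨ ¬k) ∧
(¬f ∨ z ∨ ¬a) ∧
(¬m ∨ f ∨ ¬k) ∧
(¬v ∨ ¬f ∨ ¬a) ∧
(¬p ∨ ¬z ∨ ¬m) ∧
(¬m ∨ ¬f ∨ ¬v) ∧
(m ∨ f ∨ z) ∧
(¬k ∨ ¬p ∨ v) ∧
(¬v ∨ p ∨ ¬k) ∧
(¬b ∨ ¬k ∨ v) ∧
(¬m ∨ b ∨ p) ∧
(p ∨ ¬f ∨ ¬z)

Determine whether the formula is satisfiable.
Yes

Yes, the formula is satisfiable.

One satisfying assignment is: k=False, a=False, v=True, p=False, f=False, m=False, b=True, z=True

Verification: With this assignment, all 24 clauses evaluate to true.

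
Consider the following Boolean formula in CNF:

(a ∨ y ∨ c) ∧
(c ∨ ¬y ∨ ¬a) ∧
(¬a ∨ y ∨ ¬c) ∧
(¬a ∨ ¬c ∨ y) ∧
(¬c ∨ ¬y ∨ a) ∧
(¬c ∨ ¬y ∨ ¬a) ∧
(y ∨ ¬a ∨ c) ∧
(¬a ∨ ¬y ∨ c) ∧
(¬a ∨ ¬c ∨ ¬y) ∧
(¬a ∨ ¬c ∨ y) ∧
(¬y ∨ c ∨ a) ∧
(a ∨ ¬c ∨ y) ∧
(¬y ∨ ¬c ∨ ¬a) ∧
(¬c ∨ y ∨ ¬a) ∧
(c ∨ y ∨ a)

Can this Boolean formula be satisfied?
No

No, the formula is not satisfiable.

No assignment of truth values to the variables can make all 15 clauses true simultaneously.

The formula is UNSAT (unsatisfiable).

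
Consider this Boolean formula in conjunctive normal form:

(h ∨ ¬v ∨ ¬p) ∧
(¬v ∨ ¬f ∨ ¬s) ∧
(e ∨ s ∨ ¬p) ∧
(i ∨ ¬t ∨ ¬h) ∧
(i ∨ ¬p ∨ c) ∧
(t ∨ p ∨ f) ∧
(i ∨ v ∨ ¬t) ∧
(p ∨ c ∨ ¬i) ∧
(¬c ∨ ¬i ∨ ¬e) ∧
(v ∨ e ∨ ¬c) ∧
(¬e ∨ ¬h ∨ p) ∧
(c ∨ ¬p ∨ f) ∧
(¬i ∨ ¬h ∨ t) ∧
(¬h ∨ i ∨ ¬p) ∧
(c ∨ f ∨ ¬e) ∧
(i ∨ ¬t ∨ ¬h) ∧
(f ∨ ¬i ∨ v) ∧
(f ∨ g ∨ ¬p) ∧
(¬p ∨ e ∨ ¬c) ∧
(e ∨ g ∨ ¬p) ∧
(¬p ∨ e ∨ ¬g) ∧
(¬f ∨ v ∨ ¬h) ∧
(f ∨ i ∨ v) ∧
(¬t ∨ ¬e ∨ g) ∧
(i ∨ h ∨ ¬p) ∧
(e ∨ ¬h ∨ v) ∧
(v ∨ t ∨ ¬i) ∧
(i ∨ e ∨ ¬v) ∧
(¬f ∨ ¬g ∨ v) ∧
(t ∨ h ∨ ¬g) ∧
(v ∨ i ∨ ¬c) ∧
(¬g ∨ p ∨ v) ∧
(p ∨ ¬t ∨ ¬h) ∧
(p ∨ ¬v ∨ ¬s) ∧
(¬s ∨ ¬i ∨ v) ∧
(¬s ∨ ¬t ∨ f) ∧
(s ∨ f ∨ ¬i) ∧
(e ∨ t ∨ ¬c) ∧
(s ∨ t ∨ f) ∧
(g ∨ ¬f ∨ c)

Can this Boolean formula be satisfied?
Yes

Yes, the formula is satisfiable.

One satisfying assignment is: e=True, f=True, v=True, p=False, h=False, g=False, t=False, s=False, c=True, i=False

Verification: With this assignment, all 40 clauses evaluate to true.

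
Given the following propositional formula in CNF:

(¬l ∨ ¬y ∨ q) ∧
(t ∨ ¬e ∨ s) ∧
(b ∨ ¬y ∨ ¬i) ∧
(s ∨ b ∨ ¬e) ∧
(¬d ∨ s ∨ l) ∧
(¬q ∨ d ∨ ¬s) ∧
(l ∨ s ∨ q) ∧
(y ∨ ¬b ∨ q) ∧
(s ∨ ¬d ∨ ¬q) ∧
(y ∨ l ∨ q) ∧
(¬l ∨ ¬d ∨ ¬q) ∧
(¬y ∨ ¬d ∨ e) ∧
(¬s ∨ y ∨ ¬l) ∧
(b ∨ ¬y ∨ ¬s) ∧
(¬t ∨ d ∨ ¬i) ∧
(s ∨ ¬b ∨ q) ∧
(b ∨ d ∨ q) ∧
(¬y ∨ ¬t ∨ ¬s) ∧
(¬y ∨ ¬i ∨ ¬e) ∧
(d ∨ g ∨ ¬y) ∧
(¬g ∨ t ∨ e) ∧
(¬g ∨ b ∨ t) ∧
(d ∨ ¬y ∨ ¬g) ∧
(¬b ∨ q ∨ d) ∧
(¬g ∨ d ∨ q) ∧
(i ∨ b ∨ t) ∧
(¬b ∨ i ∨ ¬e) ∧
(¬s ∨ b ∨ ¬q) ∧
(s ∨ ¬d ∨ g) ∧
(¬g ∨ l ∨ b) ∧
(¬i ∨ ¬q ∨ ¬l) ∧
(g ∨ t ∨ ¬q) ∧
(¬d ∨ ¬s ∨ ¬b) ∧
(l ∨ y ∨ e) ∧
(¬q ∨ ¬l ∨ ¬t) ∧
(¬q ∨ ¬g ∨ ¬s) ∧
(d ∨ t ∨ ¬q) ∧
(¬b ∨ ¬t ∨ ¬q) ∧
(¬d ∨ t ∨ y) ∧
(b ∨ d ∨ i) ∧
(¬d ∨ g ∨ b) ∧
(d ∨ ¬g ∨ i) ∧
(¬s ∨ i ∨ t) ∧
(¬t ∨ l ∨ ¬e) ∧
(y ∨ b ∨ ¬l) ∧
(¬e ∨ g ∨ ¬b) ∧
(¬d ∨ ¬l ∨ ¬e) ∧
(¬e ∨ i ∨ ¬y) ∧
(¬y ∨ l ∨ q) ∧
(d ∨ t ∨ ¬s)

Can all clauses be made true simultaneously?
No

No, the formula is not satisfiable.

No assignment of truth values to the variables can make all 50 clauses true simultaneously.

The formula is UNSAT (unsatisfiable).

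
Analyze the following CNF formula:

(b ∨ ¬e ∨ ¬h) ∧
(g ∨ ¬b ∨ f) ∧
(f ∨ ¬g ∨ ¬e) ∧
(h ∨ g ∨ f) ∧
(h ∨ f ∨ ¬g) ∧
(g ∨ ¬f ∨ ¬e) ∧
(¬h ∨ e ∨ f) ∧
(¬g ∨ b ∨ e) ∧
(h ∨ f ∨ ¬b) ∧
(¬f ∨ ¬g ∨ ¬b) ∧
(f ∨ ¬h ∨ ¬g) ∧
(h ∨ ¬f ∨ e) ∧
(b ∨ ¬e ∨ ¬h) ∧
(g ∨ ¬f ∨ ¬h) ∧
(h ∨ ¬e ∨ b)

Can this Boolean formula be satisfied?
No

No, the formula is not satisfiable.

No assignment of truth values to the variables can make all 15 clauses true simultaneously.

The formula is UNSAT (unsatisfiable).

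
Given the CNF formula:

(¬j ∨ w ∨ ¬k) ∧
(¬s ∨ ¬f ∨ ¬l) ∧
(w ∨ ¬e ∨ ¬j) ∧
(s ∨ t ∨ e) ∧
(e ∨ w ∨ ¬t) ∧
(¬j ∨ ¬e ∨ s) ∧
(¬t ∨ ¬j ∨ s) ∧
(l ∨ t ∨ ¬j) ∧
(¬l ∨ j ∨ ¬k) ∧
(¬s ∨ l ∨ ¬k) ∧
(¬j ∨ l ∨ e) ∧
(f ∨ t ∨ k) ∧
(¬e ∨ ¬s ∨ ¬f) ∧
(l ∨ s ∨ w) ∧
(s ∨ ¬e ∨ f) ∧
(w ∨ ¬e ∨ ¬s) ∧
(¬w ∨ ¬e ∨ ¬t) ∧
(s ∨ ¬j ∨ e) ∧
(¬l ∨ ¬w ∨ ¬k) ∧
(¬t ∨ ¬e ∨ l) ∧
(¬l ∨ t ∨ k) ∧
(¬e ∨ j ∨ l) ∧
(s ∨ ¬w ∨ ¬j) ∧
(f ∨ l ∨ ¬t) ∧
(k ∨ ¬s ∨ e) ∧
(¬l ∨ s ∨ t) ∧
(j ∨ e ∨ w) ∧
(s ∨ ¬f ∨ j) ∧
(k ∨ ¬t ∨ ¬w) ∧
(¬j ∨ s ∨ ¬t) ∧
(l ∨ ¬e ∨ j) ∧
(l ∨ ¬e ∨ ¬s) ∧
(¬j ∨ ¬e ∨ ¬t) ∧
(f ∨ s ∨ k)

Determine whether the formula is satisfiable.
No

No, the formula is not satisfiable.

No assignment of truth values to the variables can make all 34 clauses true simultaneously.

The formula is UNSAT (unsatisfiable).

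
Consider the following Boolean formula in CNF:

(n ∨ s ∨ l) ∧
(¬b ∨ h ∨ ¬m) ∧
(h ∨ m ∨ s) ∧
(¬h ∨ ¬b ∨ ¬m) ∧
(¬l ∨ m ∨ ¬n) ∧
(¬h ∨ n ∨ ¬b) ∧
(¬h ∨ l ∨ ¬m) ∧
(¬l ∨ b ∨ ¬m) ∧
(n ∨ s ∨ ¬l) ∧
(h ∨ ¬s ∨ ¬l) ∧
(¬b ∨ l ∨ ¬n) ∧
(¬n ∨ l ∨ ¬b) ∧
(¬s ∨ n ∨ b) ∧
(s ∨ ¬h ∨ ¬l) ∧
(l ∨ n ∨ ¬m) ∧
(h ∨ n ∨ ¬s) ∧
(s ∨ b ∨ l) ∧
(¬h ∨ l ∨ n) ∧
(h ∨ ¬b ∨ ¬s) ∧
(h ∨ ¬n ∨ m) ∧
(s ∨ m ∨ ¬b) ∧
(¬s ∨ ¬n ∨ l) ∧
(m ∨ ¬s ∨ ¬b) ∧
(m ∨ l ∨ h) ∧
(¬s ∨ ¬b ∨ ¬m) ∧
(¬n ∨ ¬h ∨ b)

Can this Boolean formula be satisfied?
No

No, the formula is not satisfiable.

No assignment of truth values to the variables can make all 26 clauses true simultaneously.

The formula is UNSAT (unsatisfiable).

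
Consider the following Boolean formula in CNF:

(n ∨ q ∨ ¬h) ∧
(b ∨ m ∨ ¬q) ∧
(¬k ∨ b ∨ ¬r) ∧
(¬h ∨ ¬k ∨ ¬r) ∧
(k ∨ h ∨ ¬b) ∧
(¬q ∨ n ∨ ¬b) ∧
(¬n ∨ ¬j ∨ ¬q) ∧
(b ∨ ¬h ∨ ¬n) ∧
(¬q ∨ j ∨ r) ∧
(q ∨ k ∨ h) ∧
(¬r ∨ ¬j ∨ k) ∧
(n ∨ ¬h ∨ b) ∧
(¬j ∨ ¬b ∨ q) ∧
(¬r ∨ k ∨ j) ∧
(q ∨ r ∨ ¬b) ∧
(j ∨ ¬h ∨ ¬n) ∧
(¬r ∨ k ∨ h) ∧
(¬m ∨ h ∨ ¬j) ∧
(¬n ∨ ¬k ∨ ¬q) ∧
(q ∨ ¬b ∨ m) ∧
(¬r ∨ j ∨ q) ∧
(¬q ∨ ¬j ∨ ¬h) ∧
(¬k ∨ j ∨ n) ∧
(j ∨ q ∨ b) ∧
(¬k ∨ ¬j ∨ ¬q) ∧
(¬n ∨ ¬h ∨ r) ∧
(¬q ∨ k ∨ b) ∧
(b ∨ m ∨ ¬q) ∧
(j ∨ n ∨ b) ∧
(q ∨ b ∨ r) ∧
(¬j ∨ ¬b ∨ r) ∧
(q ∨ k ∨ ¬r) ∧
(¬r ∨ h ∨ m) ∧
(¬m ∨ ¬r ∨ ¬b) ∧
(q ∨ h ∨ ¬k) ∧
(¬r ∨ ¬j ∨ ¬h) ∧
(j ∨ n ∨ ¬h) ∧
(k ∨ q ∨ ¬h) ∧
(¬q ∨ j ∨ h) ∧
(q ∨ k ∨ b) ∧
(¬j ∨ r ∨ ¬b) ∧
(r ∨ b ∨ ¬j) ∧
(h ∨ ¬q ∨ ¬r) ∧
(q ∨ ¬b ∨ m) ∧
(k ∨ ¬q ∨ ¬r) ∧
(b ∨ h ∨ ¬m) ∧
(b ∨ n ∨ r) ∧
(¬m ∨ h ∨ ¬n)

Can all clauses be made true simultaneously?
No

No, the formula is not satisfiable.

No assignment of truth values to the variables can make all 48 clauses true simultaneously.

The formula is UNSAT (unsatisfiable).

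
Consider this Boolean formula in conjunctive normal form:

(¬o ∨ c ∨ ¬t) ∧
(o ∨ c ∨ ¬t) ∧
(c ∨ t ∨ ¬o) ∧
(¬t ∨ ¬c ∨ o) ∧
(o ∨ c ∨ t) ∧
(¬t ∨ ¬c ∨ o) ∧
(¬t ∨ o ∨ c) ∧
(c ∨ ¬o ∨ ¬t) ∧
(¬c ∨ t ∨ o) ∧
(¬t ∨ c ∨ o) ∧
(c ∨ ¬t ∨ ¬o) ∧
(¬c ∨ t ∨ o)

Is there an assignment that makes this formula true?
Yes

Yes, the formula is satisfiable.

One satisfying assignment is: t=False, c=True, o=True

Verification: With this assignment, all 12 clauses evaluate to true.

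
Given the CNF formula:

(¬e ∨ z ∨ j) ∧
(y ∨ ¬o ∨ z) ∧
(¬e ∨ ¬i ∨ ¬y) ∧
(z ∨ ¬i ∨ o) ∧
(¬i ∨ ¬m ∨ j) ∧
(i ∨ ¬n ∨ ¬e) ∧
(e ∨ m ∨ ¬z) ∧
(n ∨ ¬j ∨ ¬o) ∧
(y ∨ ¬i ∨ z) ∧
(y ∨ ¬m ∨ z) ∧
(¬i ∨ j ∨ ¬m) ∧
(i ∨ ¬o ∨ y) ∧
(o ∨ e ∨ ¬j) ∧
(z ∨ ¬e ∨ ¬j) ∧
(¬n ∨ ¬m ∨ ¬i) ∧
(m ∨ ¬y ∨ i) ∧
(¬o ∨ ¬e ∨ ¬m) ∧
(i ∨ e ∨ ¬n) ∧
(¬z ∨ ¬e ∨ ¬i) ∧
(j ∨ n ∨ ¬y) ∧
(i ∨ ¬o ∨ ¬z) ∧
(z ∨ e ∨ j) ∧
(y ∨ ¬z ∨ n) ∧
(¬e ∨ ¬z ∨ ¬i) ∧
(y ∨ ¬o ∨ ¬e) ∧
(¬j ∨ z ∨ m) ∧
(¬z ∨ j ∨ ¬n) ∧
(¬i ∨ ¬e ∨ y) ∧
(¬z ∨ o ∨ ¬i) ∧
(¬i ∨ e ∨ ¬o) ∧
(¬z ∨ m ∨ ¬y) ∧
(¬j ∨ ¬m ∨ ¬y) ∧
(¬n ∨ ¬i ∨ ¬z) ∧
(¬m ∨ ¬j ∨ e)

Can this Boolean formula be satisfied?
No

No, the formula is not satisfiable.

No assignment of truth values to the variables can make all 34 clauses true simultaneously.

The formula is UNSAT (unsatisfiable).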